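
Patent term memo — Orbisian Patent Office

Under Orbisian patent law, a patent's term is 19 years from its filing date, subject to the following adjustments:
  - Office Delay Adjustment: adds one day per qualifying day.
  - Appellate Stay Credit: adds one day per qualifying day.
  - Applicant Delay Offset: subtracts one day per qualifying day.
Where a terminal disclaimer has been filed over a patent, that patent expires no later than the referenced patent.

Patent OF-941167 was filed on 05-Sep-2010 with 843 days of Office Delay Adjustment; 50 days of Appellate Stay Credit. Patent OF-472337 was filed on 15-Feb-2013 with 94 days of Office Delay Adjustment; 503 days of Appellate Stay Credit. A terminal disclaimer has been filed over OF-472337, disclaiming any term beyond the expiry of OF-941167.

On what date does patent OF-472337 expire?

Natural term of OF-472337:
  Base: filing + 19 years → 15 February 2032.
  Office Delay Adjustment: +94 days → 19 May 2032.
  Appellate Stay Credit: +503 days → 4 October 2033.
Expiry of referenced patent OF-941167:
  Base: filing + 19 years → 5 September 2029.
  Office Delay Adjustment: +843 days → 27 December 2031.
  Appellate Stay Credit: +50 days → 15 February 2032.
Terminal disclaimer: OF-472337 expires on the earlier of 4 October 2033 and 15 February 2032.

2032-02-15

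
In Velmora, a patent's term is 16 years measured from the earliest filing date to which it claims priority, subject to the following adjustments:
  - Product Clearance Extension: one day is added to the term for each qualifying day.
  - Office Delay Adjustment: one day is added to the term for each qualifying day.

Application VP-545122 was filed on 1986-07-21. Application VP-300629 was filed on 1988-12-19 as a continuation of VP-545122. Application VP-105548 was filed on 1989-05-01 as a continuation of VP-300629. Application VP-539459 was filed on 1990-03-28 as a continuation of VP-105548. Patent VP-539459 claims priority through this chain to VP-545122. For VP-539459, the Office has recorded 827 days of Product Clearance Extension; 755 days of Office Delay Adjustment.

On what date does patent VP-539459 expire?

November 19, 2006

Earliest priority filing: 21 July 1986.
Base term: 21 July 1986 + 16 years → 21 July 2002.
Product Clearance Extension: +827 days → 25 October 2004.
Office Delay Adjustment: +755 days → 19 November 2006.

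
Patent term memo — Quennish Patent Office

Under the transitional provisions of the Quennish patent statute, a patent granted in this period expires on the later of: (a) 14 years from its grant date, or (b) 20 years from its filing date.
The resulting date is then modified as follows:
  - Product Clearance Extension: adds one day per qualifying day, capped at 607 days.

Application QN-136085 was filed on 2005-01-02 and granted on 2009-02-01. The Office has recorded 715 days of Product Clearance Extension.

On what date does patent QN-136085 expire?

(a) grant + 14 years → 1 February 2023.
(b) filing + 20 years → 2 January 2025.
Later of the two: 2 January 2025.
Product Clearance Extension: 715 days claimed exceeds the 607-day cap, so +607 days → 1 September 2026.

2026-09-01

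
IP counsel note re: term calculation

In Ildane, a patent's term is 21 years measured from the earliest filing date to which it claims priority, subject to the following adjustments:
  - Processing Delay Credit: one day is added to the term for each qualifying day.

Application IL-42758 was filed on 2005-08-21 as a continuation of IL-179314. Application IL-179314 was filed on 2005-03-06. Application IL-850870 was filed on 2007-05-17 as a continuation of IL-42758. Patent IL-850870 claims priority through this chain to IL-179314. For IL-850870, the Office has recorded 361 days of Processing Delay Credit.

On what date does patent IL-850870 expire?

2027-03-02

Earliest priority filing: 6 March 2005.
Base term: 6 March 2005 + 21 years → 6 March 2026.
Processing Delay Credit: +361 days → 2 March 2027.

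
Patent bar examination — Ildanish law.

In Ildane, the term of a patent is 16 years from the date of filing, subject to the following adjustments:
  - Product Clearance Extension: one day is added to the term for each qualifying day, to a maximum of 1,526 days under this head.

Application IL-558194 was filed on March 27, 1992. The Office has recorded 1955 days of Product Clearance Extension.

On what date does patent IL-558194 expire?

2012-05-31

Base term: filing date + 16 years → 27 March 2008.
Product Clearance Extension: 1955 days claimed exceeds the 1526-day cap, so +1526 days → 31 May 2012.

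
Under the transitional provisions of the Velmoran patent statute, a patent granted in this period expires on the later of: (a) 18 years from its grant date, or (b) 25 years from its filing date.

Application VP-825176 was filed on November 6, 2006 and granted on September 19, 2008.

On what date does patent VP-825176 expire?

2031-11-06

(a) grant + 18 years → 19 September 2026.
(b) filing + 25 years → 6 November 2031.
Later of the two: 6 November 2031.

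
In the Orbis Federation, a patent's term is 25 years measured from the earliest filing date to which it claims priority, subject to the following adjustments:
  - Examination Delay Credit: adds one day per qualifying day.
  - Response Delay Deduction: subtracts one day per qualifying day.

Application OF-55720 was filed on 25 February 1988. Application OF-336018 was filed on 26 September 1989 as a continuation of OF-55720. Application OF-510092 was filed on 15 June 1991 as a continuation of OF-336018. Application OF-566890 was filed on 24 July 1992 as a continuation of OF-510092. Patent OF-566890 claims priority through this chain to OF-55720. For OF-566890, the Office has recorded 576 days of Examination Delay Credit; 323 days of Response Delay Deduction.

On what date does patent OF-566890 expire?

Earliest priority filing: 25 February 1988.
Base term: 25 February 1988 + 25 years → 25 February 2013.
Examination Delay Credit: +576 days → 24 September 2014.
Response Delay Deduction: −323 days → 5 November 2013.

November 5, 2013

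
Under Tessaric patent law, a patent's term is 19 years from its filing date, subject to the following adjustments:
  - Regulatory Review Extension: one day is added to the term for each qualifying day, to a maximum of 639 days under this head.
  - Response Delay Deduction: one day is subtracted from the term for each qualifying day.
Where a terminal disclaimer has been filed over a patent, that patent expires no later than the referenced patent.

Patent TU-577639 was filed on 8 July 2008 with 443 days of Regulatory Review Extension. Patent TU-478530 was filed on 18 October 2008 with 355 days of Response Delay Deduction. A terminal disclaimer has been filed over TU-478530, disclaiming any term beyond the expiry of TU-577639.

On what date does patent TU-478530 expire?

October 28, 2026

Natural term of TU-478530:
  Base: filing + 19 years → 18 October 2027.
  Response Delay Deduction: −355 days → 28 October 2026.
Expiry of referenced patent TU-577639:
  Base: filing + 19 years → 8 July 2027.
  Regulatory Review Extension: 443 days (within the 639-day cap) → +443 days → 23 September 2028.
Terminal disclaimer: TU-478530 expires on the earlier of 28 October 2026 and 23 September 2028.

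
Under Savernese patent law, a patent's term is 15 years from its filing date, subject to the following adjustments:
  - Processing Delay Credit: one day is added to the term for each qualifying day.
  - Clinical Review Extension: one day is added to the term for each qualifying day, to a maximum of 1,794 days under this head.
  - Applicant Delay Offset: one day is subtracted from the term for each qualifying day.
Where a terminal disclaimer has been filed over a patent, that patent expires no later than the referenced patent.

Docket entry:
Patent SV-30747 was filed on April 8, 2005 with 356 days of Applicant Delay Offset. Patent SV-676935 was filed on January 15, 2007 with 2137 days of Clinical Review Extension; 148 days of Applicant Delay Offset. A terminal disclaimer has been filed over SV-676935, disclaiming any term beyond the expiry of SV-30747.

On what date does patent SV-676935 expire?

Natural term of SV-676935:
  Base: filing + 15 years → 15 January 2022.
  Clinical Review Extension: 2137 days claimed exceeds the 1794-day cap, so +1794 days → 14 December 2026.
  Applicant Delay Offset: −148 days → 19 July 2026.
Expiry of referenced patent SV-30747:
  Base: filing + 15 years → 8 April 2020.
  Applicant Delay Offset: −356 days → 18 April 2019.
Terminal disclaimer: SV-676935 expires on the earlier of 19 July 2026 and 18 April 2019.

2019-04-18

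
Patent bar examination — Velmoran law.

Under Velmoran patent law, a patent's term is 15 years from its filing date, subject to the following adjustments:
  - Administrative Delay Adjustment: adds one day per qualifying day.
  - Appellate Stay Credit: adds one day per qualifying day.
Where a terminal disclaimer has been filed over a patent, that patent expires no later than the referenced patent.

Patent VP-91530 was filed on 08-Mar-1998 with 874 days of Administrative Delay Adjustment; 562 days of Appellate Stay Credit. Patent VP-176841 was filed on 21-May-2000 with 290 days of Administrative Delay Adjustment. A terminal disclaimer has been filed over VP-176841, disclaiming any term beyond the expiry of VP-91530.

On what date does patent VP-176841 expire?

March 6, 2016

Natural term of VP-176841:
  Base: filing + 15 years → 21 May 2015.
  Administrative Delay Adjustment: +290 days → 6 March 2016.
Expiry of referenced patent VP-91530:
  Base: filing + 15 years → 8 March 2013.
  Administrative Delay Adjustment: +874 days → 30 July 2015.
  Appellate Stay Credit: +562 days → 11 February 2017.
Terminal disclaimer: VP-176841 expires on the earlier of 6 March 2016 and 11 February 2017.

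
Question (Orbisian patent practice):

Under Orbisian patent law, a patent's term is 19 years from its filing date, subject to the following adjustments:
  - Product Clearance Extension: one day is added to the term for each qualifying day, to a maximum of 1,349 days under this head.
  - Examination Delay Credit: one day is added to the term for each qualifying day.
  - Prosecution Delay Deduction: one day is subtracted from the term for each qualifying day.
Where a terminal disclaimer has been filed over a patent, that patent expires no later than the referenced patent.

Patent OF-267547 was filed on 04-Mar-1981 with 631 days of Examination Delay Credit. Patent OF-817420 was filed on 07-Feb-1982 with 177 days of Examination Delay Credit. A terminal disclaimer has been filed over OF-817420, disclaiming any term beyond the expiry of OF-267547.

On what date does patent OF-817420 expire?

August 3, 2001

Natural term of OF-817420:
  Base: filing + 19 years → 7 February 2001.
  Examination Delay Credit: +177 days → 3 August 2001.
Expiry of referenced patent OF-267547:
  Base: filing + 19 years → 4 March 2000.
  Examination Delay Credit: +631 days → 25 November 2001.
Terminal disclaimer: OF-817420 expires on the earlier of 3 August 2001 and 25 November 2001.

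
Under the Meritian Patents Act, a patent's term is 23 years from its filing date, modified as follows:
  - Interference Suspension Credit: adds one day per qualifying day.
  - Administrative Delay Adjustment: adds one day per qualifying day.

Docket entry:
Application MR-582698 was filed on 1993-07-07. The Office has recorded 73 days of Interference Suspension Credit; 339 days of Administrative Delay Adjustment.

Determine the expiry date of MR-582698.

2017-08-23

Base term: filing date + 23 years → 7 July 2016.
Interference Suspension Credit: +73 days → 18 September 2016.
Administrative Delay Adjustment: +339 days → 23 August 2017.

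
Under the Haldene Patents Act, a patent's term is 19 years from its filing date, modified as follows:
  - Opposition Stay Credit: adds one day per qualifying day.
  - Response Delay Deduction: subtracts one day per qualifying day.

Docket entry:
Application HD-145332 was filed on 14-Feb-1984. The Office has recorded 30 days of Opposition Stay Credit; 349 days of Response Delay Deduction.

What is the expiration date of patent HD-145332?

Base term: filing date + 19 years → 14 February 2003.
Opposition Stay Credit: +30 days → 16 March 2003.
Response Delay Deduction: −349 days → 1 April 2002.

2002-04-01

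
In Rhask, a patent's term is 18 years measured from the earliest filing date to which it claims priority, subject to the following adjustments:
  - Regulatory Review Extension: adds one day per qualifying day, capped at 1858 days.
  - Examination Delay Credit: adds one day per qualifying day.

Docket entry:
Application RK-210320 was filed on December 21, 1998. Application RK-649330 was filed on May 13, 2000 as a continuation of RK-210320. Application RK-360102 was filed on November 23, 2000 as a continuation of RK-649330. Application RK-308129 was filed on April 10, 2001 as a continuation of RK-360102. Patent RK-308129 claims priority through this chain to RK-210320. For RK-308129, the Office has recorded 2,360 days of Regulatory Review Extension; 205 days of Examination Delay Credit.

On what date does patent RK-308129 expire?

Earliest priority filing: 21 December 1998.
Base term: 21 December 1998 + 18 years → 21 December 2016.
Regulatory Review Extension: 2360 days claimed exceeds the 1858-day cap, so +1858 days → 22 January 2022.
Examination Delay Credit: +205 days → 15 August 2022.

August 15, 2022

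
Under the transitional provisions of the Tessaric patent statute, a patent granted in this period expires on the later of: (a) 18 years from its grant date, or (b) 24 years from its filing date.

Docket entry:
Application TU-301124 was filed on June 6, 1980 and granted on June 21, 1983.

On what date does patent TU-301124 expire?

June 6, 2004

(a) grant + 18 years → 21 June 2001.
(b) filing + 24 years → 6 June 2004.
Later of the two: 6 June 2004.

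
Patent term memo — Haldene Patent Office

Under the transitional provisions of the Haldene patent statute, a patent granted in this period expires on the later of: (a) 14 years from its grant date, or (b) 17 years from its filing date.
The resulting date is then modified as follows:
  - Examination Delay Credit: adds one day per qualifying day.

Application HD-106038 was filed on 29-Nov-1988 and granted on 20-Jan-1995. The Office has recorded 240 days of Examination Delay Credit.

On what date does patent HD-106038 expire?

2009-09-17

(a) grant + 14 years → 20 January 2009.
(b) filing + 17 years → 29 November 2005.
Later of the two: 20 January 2009.
Examination Delay Credit: +240 days → 17 September 2009.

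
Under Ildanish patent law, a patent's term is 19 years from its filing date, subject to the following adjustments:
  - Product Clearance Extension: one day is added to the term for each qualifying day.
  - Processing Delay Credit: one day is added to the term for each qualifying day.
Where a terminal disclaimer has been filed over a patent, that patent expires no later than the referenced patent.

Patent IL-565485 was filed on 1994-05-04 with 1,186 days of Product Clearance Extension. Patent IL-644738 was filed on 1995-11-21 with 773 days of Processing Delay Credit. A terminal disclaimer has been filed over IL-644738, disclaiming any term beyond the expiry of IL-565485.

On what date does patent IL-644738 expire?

Natural term of IL-644738:
  Base: filing + 19 years → 21 November 2014.
  Processing Delay Credit: +773 days → 2 January 2017.
Expiry of referenced patent IL-565485:
  Base: filing + 19 years → 4 May 2013.
  Product Clearance Extension: +1186 days → 2 August 2016.
Terminal disclaimer: IL-644738 expires on the earlier of 2 January 2017 and 2 August 2016.

August 2, 2016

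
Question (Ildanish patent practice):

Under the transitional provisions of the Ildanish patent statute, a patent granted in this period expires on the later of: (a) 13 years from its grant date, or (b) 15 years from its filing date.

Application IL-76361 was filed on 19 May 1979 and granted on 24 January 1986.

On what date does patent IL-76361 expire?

(a) grant + 13 years → 24 January 1999.
(b) filing + 15 years → 19 May 1994.
Later of the two: 24 January 1999.

1999-01-24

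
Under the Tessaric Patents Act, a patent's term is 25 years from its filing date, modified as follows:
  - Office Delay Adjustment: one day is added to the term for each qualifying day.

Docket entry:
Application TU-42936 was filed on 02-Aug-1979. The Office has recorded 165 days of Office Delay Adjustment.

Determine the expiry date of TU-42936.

2005-01-14

Base term: filing date + 25 years → 2 August 2004.
Office Delay Adjustment: +165 days → 14 January 2005.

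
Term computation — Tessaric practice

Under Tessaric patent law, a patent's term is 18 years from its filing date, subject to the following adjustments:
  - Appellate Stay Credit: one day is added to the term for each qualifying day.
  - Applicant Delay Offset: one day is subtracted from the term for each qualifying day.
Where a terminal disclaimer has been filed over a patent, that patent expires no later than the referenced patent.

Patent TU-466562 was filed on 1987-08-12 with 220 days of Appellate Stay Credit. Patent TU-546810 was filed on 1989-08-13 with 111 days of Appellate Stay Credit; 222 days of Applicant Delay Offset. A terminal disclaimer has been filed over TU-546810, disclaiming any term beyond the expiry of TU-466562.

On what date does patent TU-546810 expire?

March 20, 2006

Natural term of TU-546810:
  Base: filing + 18 years → 13 August 2007.
  Appellate Stay Credit: +111 days → 2 December 2007.
  Applicant Delay Offset: −222 days → 24 April 2007.
Expiry of referenced patent TU-466562:
  Base: filing + 18 years → 12 August 2005.
  Appellate Stay Credit: +220 days → 20 March 2006.
Terminal disclaimer: TU-546810 expires on the earlier of 24 April 2007 and 20 March 2006.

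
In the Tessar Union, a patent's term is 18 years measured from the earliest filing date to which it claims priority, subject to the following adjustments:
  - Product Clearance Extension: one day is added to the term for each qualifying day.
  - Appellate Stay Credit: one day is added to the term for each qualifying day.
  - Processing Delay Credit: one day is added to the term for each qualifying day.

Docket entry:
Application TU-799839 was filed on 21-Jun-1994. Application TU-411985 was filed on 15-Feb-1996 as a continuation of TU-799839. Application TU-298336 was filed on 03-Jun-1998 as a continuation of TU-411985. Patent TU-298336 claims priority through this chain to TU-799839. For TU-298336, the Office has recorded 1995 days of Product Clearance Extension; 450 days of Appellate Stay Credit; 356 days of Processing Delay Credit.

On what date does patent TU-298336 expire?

2020-02-21

Earliest priority filing: 21 June 1994.
Base term: 21 June 1994 + 18 years → 21 June 2012.
Product Clearance Extension: +1995 days → 7 December 2017.
Appellate Stay Credit: +450 days → 2 March 2019.
Processing Delay Credit: +356 days → 21 February 2020.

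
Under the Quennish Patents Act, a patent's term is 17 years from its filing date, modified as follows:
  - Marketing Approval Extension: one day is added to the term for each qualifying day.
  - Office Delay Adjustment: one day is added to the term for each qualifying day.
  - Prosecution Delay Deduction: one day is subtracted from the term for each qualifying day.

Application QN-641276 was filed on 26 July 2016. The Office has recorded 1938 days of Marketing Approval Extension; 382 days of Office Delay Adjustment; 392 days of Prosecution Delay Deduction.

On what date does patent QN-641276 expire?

Base term: filing date + 17 years → 26 July 2033.
Marketing Approval Extension: +1938 days → 15 November 2038.
Office Delay Adjustment: +382 days → 2 December 2039.
Prosecution Delay Deduction: −392 days → 5 November 2038.

2038-11-05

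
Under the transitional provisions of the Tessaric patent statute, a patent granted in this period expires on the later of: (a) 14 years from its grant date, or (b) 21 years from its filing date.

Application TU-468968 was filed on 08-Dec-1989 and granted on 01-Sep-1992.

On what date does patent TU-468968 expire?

December 8, 2010

(a) grant + 14 years → 1 September 2006.
(b) filing + 21 years → 8 December 2010.
Later of the two: 8 December 2010.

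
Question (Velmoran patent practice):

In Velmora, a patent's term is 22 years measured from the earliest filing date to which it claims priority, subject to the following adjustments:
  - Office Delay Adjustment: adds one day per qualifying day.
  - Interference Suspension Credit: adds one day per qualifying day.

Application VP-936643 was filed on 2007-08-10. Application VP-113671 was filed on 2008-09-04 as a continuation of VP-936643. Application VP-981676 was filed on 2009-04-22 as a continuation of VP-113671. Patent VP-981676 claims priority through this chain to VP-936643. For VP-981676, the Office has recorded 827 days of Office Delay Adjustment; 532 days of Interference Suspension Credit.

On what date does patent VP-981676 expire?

Earliest priority filing: 10 August 2007.
Base term: 10 August 2007 + 22 years → 10 August 2029.
Office Delay Adjustment: +827 days → 15 November 2031.
Interference Suspension Credit: +532 days → 30 April 2033.

2033-04-30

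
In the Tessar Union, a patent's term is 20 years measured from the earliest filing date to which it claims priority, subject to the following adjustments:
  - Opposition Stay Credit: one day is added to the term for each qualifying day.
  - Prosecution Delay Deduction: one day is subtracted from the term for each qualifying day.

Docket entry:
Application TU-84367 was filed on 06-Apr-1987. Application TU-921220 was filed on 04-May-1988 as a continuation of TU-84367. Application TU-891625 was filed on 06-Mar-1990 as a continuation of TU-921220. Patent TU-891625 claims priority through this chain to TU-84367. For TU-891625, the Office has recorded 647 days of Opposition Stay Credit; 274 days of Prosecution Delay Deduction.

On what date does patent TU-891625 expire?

2008-04-13

Earliest priority filing: 6 April 1987.
Base term: 6 April 1987 + 20 years → 6 April 2007.
Opposition Stay Credit: +647 days → 12 January 2009.
Prosecution Delay Deduction: −274 days → 13 April 2008.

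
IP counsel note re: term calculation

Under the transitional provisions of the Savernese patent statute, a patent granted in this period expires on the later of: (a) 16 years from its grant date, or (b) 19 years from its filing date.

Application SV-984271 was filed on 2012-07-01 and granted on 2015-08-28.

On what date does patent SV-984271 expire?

(a) grant + 16 years → 28 August 2031.
(b) filing + 19 years → 1 July 2031.
Later of the two: 28 August 2031.

2031-08-28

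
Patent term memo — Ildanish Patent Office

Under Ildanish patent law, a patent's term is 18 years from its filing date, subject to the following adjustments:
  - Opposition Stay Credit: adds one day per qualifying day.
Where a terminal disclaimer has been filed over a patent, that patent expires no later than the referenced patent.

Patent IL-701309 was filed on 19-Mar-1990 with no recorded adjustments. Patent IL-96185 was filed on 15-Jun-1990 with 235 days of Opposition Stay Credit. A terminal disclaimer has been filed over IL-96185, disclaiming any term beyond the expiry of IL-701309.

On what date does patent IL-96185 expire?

Natural term of IL-96185:
  Base: filing + 18 years → 15 June 2008.
  Opposition Stay Credit: +235 days → 5 February 2009.
Expiry of referenced patent IL-701309:
  Base: filing + 18 years → 19 March 2008.
Terminal disclaimer: IL-96185 expires on the earlier of 5 February 2009 and 19 March 2008.

2008-03-19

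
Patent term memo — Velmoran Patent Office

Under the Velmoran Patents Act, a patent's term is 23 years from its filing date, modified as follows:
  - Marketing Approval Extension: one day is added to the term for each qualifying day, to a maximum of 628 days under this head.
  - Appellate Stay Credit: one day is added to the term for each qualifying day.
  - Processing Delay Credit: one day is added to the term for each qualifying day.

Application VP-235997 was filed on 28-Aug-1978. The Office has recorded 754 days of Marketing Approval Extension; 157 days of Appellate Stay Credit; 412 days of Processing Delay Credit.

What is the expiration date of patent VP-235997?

2004-12-07

Base term: filing date + 23 years → 28 August 2001.
Marketing Approval Extension: 754 days claimed exceeds the 628-day cap, so +628 days → 18 May 2003.
Appellate Stay Credit: +157 days → 22 October 2003.
Processing Delay Credit: +412 days → 7 December 2004.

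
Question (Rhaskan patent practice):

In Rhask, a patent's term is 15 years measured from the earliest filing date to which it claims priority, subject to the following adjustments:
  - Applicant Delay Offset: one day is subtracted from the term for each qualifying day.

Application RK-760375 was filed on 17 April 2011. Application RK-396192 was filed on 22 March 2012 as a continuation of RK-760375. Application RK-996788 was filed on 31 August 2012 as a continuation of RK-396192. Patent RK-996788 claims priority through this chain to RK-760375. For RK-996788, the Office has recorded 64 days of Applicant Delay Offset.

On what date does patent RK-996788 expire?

Earliest priority filing: 17 April 2011.
Base term: 17 April 2011 + 15 years → 17 April 2026.
Applicant Delay Offset: −64 days → 12 February 2026.

2026-02-12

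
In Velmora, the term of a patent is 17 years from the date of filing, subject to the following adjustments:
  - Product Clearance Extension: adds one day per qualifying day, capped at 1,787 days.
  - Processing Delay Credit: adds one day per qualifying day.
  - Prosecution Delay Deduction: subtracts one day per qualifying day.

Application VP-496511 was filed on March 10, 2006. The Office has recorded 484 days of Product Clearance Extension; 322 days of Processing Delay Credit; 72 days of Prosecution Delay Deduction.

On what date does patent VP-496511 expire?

March 13, 2025

Base term: filing date + 17 years → 10 March 2023.
Product Clearance Extension: 484 days (within the 1787-day cap) → +484 days → 6 July 2024.
Processing Delay Credit: +322 days → 24 May 2025.
Prosecution Delay Deduction: −72 days → 13 March 2025.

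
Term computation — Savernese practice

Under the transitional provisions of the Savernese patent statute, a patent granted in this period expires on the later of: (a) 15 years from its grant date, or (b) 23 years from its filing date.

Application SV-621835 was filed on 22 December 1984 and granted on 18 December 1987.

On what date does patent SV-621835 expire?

2007-12-22

(a) grant + 15 years → 18 December 2002.
(b) filing + 23 years → 22 December 2007.
Later of the two: 22 December 2007.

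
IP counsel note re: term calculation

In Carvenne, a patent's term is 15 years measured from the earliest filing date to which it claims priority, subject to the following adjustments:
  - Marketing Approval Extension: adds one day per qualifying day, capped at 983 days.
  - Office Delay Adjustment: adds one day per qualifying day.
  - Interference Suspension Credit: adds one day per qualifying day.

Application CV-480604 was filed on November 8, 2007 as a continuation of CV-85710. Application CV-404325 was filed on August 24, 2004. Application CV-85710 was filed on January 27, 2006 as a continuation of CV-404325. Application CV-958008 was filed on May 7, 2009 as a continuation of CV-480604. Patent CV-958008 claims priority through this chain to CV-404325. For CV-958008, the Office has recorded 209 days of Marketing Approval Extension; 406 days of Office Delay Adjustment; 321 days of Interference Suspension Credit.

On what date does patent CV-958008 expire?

March 17, 2022

Earliest priority filing: 24 August 2004.
Base term: 24 August 2004 + 15 years → 24 August 2019.
Marketing Approval Extension: 209 days (within the 983-day cap) → +209 days → 20 March 2020.
Office Delay Adjustment: +406 days → 30 April 2021.
Interference Suspension Credit: +321 days → 17 March 2022.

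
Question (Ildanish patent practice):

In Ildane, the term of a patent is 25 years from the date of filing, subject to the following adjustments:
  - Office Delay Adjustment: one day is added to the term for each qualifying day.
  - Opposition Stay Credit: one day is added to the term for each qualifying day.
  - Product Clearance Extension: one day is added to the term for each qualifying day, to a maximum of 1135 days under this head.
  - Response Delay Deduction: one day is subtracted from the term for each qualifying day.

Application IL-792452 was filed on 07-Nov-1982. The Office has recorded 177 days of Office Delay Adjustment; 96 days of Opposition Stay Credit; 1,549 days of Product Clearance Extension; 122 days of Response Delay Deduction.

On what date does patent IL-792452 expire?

Base term: filing date + 25 years → 7 November 2007.
Office Delay Adjustment: +177 days → 2 May 2008.
Opposition Stay Credit: +96 days → 6 August 2008.
Product Clearance Extension: 1549 days claimed exceeds the 1135-day cap, so +1135 days → 15 September 2011.
Response Delay Deduction: −122 days → 16 May 2011.

May 16, 2011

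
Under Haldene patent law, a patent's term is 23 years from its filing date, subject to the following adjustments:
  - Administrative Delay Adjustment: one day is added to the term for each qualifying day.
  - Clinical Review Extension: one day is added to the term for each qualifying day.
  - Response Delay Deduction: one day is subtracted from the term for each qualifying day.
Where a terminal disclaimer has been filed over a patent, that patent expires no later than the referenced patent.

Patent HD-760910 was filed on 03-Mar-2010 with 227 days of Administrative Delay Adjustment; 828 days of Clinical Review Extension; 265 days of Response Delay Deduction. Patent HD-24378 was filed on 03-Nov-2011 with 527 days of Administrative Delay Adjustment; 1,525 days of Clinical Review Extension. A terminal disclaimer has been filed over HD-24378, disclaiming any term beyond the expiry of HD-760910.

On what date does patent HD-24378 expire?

Natural term of HD-24378:
  Base: filing + 23 years → 3 November 2034.
  Administrative Delay Adjustment: +527 days → 13 April 2036.
  Clinical Review Extension: +1525 days → 16 June 2040.
Expiry of referenced patent HD-760910:
  Base: filing + 23 years → 3 March 2033.
  Administrative Delay Adjustment: +227 days → 16 October 2033.
  Clinical Review Extension: +828 days → 22 January 2036.
  Response Delay Deduction: −265 days → 2 May 2035.
Terminal disclaimer: HD-24378 expires on the earlier of 16 June 2040 and 2 May 2035.

2035-05-02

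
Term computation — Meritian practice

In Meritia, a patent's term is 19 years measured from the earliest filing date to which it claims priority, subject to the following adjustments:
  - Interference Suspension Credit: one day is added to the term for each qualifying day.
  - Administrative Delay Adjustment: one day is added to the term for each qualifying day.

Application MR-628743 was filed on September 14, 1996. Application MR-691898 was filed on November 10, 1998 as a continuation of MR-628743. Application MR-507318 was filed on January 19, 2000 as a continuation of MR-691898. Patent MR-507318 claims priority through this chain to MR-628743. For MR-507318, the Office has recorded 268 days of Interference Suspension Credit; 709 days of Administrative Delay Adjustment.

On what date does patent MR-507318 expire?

2018-05-18

Earliest priority filing: 14 September 1996.
Base term: 14 September 1996 + 19 years → 14 September 2015.
Interference Suspension Credit: +268 days → 8 June 2016.
Administrative Delay Adjustment: +709 days → 18 May 2018.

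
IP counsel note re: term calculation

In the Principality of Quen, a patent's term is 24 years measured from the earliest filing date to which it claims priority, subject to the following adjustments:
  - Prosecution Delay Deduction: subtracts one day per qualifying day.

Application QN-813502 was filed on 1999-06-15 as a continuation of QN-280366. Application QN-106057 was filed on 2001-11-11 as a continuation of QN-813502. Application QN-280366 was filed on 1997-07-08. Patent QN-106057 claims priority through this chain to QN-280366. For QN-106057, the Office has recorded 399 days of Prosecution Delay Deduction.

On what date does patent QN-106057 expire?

Earliest priority filing: 8 July 1997.
Base term: 8 July 1997 + 24 years → 8 July 2021.
Prosecution Delay Deduction: −399 days → 4 June 2020.

June 4, 2020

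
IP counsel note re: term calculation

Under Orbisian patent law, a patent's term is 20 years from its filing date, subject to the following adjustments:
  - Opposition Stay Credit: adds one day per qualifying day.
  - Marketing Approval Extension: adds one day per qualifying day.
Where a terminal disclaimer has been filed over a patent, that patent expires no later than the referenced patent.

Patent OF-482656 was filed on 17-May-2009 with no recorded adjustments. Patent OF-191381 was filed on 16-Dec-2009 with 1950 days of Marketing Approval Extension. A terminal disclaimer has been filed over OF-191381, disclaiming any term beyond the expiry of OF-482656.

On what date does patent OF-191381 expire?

Natural term of OF-191381:
  Base: filing + 20 years → 16 December 2029.
  Marketing Approval Extension: +1950 days → 19 April 2035.
Expiry of referenced patent OF-482656:
  Base: filing + 20 years → 17 May 2029.
Terminal disclaimer: OF-191381 expires on the earlier of 19 April 2035 and 17 May 2029.

2029-05-17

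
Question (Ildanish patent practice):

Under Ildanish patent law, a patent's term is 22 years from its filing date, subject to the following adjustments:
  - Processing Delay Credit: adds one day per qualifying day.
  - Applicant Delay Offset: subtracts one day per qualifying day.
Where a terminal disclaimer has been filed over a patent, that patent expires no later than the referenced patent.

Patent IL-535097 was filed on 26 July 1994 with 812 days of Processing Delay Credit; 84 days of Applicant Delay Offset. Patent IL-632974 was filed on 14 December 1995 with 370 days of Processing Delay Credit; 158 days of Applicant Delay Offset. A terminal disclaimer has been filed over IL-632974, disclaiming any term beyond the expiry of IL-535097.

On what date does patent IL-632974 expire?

2018-07-14

Natural term of IL-632974:
  Base: filing + 22 years → 14 December 2017.
  Processing Delay Credit: +370 days → 19 December 2018.
  Applicant Delay Offset: −158 days → 14 July 2018.
Expiry of referenced patent IL-535097:
  Base: filing + 22 years → 26 July 2016.
  Processing Delay Credit: +812 days → 16 October 2018.
  Applicant Delay Offset: −84 days → 24 July 2018.
Terminal disclaimer: IL-632974 expires on the earlier of 14 July 2018 and 24 July 2018.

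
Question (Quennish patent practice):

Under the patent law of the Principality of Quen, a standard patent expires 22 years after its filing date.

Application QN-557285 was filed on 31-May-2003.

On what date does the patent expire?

May 31, 2025

Filing date + 22 years → 31 May 2025.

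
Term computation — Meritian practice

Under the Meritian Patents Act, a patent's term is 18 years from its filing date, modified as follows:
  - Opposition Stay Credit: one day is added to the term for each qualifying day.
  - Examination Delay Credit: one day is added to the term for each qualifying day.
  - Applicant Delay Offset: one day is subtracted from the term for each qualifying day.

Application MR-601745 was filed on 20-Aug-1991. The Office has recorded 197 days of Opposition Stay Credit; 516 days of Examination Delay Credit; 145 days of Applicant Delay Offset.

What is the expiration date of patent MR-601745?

March 11, 2011

Base term: filing date + 18 years → 20 August 2009.
Opposition Stay Credit: +197 days → 5 March 2010.
Examination Delay Credit: +516 days → 3 August 2011.
Applicant Delay Offset: −145 days → 11 March 2011.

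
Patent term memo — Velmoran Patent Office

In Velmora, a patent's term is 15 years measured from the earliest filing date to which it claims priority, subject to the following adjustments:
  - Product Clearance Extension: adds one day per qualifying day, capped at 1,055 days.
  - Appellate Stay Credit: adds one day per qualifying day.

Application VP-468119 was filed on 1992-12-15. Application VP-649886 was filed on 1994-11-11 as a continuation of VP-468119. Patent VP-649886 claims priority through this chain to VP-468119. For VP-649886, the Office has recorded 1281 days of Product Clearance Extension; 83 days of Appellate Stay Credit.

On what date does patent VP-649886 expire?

Earliest priority filing: 15 December 1992.
Base term: 15 December 1992 + 15 years → 15 December 2007.
Product Clearance Extension: 1281 days claimed exceeds the 1055-day cap, so +1055 days → 4 November 2010.
Appellate Stay Credit: +83 days → 26 January 2011.

2011-01-26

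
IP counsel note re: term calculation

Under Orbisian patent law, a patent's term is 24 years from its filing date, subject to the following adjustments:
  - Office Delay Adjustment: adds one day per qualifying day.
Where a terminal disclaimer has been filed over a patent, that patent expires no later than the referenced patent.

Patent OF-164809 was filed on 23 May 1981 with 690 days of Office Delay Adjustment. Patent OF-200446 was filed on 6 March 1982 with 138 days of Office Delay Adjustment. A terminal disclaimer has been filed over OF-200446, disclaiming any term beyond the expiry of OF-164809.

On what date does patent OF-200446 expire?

2006-07-22

Natural term of OF-200446:
  Base: filing + 24 years → 6 March 2006.
  Office Delay Adjustment: +138 days → 22 July 2006.
Expiry of referenced patent OF-164809:
  Base: filing + 24 years → 23 May 2005.
  Office Delay Adjustment: +690 days → 13 April 2007.
Terminal disclaimer: OF-200446 expires on the earlier of 22 July 2006 and 13 April 2007.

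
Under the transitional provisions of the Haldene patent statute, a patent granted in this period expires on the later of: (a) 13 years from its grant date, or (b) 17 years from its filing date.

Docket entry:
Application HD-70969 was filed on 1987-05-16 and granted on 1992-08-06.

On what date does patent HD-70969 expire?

(a) grant + 13 years → 6 August 2005.
(b) filing + 17 years → 16 May 2004.
Later of the two: 6 August 2005.

2005-08-06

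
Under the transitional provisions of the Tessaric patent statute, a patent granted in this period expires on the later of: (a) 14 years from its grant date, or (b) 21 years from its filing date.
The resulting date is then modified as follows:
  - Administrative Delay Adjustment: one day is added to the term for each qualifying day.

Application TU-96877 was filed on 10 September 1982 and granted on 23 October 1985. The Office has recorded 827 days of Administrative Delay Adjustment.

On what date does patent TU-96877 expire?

December 15, 2005

(a) grant + 14 years → 23 October 1999.
(b) filing + 21 years → 10 September 2003.
Later of the two: 10 September 2003.
Administrative Delay Adjustment: +827 days → 15 December 2005.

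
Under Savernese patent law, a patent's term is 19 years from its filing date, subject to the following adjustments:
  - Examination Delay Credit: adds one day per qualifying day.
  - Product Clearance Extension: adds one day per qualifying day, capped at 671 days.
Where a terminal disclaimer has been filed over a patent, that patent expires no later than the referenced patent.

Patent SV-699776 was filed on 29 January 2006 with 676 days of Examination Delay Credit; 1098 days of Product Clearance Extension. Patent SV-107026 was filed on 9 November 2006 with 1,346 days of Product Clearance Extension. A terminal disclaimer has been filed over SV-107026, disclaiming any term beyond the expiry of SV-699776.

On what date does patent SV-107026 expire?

2027-09-11

Natural term of SV-107026:
  Base: filing + 19 years → 9 November 2025.
  Product Clearance Extension: 1346 days claimed exceeds the 671-day cap, so +671 days → 11 September 2027.
Expiry of referenced patent SV-699776:
  Base: filing + 19 years → 29 January 2025.
  Examination Delay Credit: +676 days → 6 December 2026.
  Product Clearance Extension: 1098 days claimed exceeds the 671-day cap, so +671 days → 7 October 2028.
Terminal disclaimer: SV-107026 expires on the earlier of 11 September 2027 and 7 October 2028.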